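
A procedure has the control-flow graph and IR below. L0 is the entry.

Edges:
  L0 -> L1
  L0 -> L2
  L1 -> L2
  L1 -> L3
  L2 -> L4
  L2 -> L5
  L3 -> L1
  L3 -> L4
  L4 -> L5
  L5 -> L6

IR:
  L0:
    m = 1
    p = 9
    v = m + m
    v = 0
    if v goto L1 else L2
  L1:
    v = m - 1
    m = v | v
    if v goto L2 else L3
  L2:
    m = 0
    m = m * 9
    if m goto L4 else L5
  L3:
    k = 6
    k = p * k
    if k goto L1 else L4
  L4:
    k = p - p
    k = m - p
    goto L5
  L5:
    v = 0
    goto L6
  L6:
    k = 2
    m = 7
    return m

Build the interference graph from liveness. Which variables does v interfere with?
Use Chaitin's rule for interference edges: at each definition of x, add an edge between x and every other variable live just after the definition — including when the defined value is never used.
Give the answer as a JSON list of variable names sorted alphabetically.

Block summaries:
  L0: def={m,p,v} ue=∅
  L1: def={m,v} ue={m}
  L2: def={m} ue=∅
  L3: def={k} ue={p}
  L4: def={k} ue={m,p}
  L5: def={v} ue=∅
  L6: def={k,m} ue=∅

Liveness:
  L0: in=∅ out={m,p}
  L1: in={m,p} out={m,p}
  L2: in={p} out={m,p}
  L3: in={m,p} out={m,p}
  L4: in={m,p} out=∅
  L5: in=∅ out=∅
  L6: in=∅ out=∅

Interfere edges:
  k: {m,p}
  m: {k,p,v}
  p: {k,m,v}
  v: {m,p}

N(v) = ["m", "p"]

Answer: ["m", "p"]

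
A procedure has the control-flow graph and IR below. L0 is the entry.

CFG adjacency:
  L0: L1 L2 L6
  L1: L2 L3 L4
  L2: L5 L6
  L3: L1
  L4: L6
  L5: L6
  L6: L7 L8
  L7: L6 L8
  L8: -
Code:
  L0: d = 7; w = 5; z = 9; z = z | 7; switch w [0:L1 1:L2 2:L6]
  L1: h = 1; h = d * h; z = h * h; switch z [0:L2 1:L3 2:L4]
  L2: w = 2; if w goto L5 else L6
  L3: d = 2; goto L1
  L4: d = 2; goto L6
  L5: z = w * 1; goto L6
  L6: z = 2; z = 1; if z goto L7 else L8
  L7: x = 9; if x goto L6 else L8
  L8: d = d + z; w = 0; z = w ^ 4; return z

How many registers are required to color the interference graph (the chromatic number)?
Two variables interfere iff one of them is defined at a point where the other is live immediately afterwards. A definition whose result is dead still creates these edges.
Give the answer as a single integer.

Answer: 3

Derivation:
Block summaries:
  L0 def {d,w,z} use ∅
  L1 def {h,z} use {d}
  L2 def {w} use ∅
  L3 def {d} use ∅
  L4 def {d} use ∅
  L5 def {z} use {w}
  L6 def {z} use ∅
  L7 def {x} use ∅
  L8 def {d,w,z} use {d,z}

Backward fixpoint:
  live L0: ∅→{d}
  live L1: {d}→{d}
  live L2: {d}→{d,w}
  live L3: ∅→{d}
  live L4: ∅→{d}
  live L5: {d,w}→{d}
  live L6: {d}→{d,z}
  live L7: {d,z}→{d,z}
  live L8: {d,z}→∅

Interference:
  d↔{h,w,x,z}
  h↔{d}
  w↔{d,z}
  x↔{d,z}
  z↔{d,w,x}

Registers:
  clique {d,w,z} ⇒ need ≥ 3
  assign d→c0 h→c1 w→c2 x→c2 z→c1 — no edge inside a register ⇒ χ ≤ 3
  χ = 3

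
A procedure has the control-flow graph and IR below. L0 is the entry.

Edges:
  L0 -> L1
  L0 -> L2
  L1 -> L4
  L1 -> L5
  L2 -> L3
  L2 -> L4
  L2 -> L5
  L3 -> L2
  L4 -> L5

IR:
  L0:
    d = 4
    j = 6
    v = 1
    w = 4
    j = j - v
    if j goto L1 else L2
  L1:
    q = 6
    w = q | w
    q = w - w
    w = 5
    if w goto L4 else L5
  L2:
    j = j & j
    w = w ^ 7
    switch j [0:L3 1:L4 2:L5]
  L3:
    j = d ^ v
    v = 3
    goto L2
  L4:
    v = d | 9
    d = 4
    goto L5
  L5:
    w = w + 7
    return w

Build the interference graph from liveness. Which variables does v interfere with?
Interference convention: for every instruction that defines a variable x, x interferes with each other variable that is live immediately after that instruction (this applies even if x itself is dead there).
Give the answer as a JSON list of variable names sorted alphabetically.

Block summaries:
  L0: def={d,j,v,w} ue=∅
  L1: def={q,w} ue={w}
  L2: def={j,w} ue={j,w}
  L3: def={j,v} ue={d,v}
  L4: def={d,v} ue={d}
  L5: def={w} ue={w}

Liveness:
  L0: in=∅ out={d,j,v,w}
  L1: in={d,w} out={d,w}
  L2: in={d,j,v,w} out={d,v,w}
  L3: in={d,v,w} out={d,j,v,w}
  L4: in={d,w} out={w}
  L5: in={w} out=∅

Interfere edges:
  d — {j,q,v,w}
  j — {d,v,w}
  q — {d,w}
  v — {d,j,w}
  w — {d,j,q,v}

N(v) = ["d", "j", "w"]

Answer: ["d", "j", "w"]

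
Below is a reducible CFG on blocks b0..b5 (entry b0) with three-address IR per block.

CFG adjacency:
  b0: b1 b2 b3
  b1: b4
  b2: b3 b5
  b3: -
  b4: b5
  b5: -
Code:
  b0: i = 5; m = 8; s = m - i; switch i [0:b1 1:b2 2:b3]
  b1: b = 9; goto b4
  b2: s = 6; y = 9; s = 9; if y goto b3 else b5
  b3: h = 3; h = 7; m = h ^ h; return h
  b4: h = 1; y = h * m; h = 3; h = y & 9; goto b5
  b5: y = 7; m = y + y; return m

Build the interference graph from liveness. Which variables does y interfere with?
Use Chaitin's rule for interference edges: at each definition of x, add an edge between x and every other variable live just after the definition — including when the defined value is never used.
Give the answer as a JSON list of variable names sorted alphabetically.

Answer: ["h", "s"]

Working:
def/use:
  b0: def={i,m,s} ue=∅
  b1: def={b} ue=∅
  b2: def={s,y} ue=∅
  b3: def={h,m} ue=∅
  b4: def={h,y} ue={m}
  b5: def={m,y} ue=∅

Live sets:
  b0 li=∅ lo={m}
  b1 li={m} lo={m}
  b2 li=∅ lo=∅
  b3 li=∅ lo=∅
  b4 li={m} lo=∅
  b5 li=∅ lo=∅

Interfere edges:
  b↔{m}
  h↔{m,y}
  i↔{m,s}
  m↔{b,h,i,s}
  s↔{i,m,y}
  y↔{h,s}

N(y) = ["h", "s"]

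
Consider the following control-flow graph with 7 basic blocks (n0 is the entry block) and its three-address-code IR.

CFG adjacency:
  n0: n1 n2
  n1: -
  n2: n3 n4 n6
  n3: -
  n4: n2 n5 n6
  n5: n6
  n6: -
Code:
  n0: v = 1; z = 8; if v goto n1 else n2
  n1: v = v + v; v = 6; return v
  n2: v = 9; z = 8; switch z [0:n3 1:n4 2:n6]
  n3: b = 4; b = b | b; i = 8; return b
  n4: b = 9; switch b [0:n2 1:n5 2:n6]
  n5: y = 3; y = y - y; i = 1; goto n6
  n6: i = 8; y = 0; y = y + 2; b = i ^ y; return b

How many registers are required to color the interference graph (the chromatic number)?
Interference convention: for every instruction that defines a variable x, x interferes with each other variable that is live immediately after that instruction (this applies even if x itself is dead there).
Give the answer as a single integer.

Block summaries:
  n0: {v,z} / ∅
  n1: {v} / {v}
  n2: {v,z} / ∅
  n3: {b,i} / ∅
  n4: {b} / ∅
  n5: {i,y} / ∅
  n6: {b,i,y} / ∅

Backward fixpoint:
  n0 li=∅ lo={v}
  n1 li={v} lo=∅
  n2 li=∅ lo=∅
  n3 li=∅ lo=∅
  n4 li=∅ lo=∅
  n5 li=∅ lo=∅
  n6 li=∅ lo=∅

Interfere edges:
  b↔{i}
  i↔{b,y}
  v↔{z}
  y↔{i}
  z↔{v}

Chromatic number:
  clique {b,i} ⇒ need ≥ 2
  2-colouring: c0={i,v}  c1={b,y,z}
  χ = 2

Answer: 2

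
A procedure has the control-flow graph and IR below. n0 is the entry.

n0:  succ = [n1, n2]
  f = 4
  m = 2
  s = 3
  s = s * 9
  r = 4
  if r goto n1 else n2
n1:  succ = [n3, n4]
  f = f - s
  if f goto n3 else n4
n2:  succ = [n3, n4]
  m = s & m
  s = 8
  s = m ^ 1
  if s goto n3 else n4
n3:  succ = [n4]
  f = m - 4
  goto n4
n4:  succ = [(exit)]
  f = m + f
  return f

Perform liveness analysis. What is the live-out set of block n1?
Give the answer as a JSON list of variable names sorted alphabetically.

Per-block:
  n0 def {f,m,r,s} use ∅
  n1 def {f} use {f,s}
  n2 def {m,s} use {m,s}
  n3 def {f} use {m}
  n4 def {f} use {f,m}

Backward fixpoint:
  n0 li=∅ lo={f,m,s}
  n1 li={f,m,s} lo={f,m}
  n2 li={f,m,s} lo={f,m}
  n3 li={m} lo={f,m}
  n4 li={f,m} lo=∅

live-out(n1) = ["f", "m"]

Answer: ["f", "m"]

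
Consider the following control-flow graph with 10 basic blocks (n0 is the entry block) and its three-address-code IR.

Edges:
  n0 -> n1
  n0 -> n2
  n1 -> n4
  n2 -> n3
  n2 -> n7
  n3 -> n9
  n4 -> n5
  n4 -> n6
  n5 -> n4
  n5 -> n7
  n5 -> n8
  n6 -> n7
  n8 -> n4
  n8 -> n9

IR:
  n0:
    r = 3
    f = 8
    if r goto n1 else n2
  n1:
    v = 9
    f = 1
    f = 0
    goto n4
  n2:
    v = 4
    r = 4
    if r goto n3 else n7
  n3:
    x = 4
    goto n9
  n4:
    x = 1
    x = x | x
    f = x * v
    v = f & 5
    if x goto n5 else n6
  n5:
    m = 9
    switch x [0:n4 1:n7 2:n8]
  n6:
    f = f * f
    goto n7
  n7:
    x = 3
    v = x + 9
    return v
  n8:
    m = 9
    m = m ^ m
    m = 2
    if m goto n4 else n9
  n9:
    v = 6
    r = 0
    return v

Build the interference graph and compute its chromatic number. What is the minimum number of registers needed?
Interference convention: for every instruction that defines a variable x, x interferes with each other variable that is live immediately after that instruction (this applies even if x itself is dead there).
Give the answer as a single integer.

Per-block:
  n0: {f,r} / ∅
  n1: {f,v} / ∅
  n2: {r,v} / ∅
  n3: {x} / ∅
  n4: {f,v,x} / {v}
  n5: {m} / {x}
  n6: {f} / {f}
  n7: {v,x} / ∅
  n8: {m} / ∅
  n9: {r,v} / ∅

Live sets:
  n0 li=∅ lo=∅
  n1 li=∅ lo={v}
  n2 li=∅ lo=∅
  n3 li=∅ lo=∅
  n4 li={v} lo={f,v,x}
  n5 li={v,x} lo={v}
  n6 li={f} lo=∅
  n7 li=∅ lo=∅
  n8 li={v} lo={v}
  n9 li=∅ lo=∅

Interference:
  f↔{r,v,x}
  m↔{v,x}
  r↔{f,v}
  v↔{f,m,r,x}
  x↔{f,m,v}

Registers:
  clique {f,r,v} ⇒ need ≥ 3
  3-colouring: R0={v}  R1={f,m}  R2={r,x}
  χ = 3

Answer: 3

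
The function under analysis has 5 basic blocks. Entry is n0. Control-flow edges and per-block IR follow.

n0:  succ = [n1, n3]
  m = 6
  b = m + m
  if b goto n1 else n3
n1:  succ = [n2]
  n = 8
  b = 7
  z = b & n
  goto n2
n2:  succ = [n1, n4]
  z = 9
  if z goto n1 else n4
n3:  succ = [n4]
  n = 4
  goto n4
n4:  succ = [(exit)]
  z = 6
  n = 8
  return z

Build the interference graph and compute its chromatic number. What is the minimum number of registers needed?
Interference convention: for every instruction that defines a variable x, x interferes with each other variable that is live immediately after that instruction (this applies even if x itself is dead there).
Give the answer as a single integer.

def/use:
  n0: {b,m} / ∅
  n1: {b,n,z} / ∅
  n2: {z} / ∅
  n3: {n} / ∅
  n4: {n,z} / ∅

Live sets:
  n0: in=∅ out=∅
  n1: in=∅ out=∅
  n2: in=∅ out=∅
  n3: in=∅ out=∅
  n4: in=∅ out=∅

Conflict graph:
  b↔{n}
  m↔∅
  n↔{b,z}
  z↔{n}

Colouring:
  clique {b,n} ⇒ need ≥ 2
  2-colouring: r0={m,n}  r1={b,z}
  χ = 2

Answer: 2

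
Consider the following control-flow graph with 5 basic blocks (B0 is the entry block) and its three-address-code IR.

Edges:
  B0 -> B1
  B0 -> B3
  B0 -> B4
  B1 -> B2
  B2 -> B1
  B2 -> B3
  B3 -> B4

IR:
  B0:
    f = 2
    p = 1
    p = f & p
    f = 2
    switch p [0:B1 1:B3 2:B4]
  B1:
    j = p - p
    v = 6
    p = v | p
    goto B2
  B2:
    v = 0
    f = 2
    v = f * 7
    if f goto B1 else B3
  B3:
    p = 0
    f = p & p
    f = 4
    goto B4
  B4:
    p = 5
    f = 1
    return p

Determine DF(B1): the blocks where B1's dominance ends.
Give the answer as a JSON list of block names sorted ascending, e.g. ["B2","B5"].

Answer: ["B1", "B3"]

Analysis:
idom tree: B1←B0 B2←B1 B3←B0 B4←B0
Dom at joins:
  B1: preds {B0,B2}: {B0} ∩ {B0,B1,B2} = {B0}; idom=B0
  B3: preds {B0,B2}: {B0} ∩ {B0,B1,B2} = {B0}; idom=B0
  B4: preds {B0,B3}: {B0} ∩ {B0,B3} = {B0}; idom=B0

Frontier:
  join B1 pred B0: · stop@B0
  join B1 pred B2: B2→B1 stop@B0
  join B3 pred B0: · stop@B0
  join B3 pred B2: B2→B1 stop@B0
  join B4 pred B0: · stop@B0
  join B4 pred B3: B3 stop@B0
  B0: DF=∅
  B1: DF={B1,B3}
  B2: DF={B1,B3}
  B3: DF={B4}
  B4: DF=∅

DF(B1) = ["B1", "B3"]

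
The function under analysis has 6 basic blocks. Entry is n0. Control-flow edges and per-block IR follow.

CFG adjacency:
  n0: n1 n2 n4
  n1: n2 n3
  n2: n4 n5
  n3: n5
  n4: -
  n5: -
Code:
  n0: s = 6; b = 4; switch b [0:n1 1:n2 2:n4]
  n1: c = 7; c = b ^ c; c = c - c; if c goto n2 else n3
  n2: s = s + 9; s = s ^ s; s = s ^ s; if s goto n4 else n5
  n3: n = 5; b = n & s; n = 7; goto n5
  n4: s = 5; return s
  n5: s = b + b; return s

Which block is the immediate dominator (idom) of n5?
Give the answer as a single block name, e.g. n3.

idom tree: n1←n0 n2←n0 n3←n1 n4←n0 n5←n0
Dom at joins:
  n2: preds {n0,n1}: {n0} ∩ {n0,n1} = {n0}; idom=n0
  n4: preds {n0,n2}: {n0} ∩ {n0,n2} = {n0}; idom=n0
  n5: preds {n2,n3}: {n0,n2} ∩ {n0,n1,n3} = {n0}; idom=n0

idom(n5) = n0

Answer: n0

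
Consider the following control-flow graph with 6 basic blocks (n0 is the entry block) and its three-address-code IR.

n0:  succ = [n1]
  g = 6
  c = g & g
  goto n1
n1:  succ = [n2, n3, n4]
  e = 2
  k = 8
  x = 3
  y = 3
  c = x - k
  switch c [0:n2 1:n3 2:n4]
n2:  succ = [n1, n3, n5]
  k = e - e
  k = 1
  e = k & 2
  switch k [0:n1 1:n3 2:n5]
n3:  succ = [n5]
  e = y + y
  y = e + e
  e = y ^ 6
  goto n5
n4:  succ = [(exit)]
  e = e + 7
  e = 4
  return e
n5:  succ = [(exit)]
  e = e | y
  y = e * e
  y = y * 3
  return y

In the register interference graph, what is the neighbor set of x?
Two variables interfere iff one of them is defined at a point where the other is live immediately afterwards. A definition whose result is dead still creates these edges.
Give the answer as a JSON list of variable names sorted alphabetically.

Answer: ["e", "k", "y"]

Derivation:
def/use:
  n0: {c,g} / ∅
  n1: {c,e,k,x,y} / ∅
  n2: {e,k} / {e}
  n3: {e,y} / {y}
  n4: {e} / {e}
  n5: {e,y} / {e,y}

Liveness:
  n0: in=∅ out=∅
  n1: in=∅ out={e,y}
  n2: in={e,y} out={e,y}
  n3: in={y} out={e,y}
  n4: in={e} out=∅
  n5: in={e,y} out=∅

Interference:
  c — {e,y}
  e — {c,k,x,y}
  g — ∅
  k — {e,x,y}
  x — {e,k,y}
  y — {c,e,k,x}

N(x) = ["e", "k", "y"]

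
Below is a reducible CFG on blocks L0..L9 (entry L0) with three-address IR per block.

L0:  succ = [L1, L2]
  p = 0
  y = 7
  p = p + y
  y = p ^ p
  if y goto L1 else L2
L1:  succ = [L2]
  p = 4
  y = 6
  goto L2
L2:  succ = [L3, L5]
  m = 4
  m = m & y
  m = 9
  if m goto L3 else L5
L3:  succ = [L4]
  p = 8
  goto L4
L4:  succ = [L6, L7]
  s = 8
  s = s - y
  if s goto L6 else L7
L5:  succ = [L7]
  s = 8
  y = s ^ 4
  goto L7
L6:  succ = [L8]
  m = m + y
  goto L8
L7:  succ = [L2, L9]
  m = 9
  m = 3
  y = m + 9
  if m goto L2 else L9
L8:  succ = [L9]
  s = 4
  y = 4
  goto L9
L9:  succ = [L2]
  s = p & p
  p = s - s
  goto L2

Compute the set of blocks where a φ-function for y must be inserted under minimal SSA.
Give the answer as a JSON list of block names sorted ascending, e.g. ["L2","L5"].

idom tree: L1←L0 L2←L0 L3←L2 L4←L3 L5←L2 L6←L4 L7←L2 L8←L6 L9←L2
Dom at joins:
  L2: preds {L0,L1,L7,L9}: {L0} ∩ {L0,L1} ∩ {L0,L2,L7} ∩ {L0,L2,L9} = {L0}; idom=L0
  L7: preds {L4,L5}: {L0,L2,L3,L4} ∩ {L0,L2,L5} = {L0,L2}; idom=L2
  L9: preds {L7,L8}: {L0,L2,L7} ∩ {L0,L2,L3,L4,L6,L8} = {L0,L2}; idom=L2

DF derivation:
  join L2 pred L0: · stop@L0
  join L2 pred L1: L1 stop@L0
  join L2 pred L7: L7→L2 stop@L0
  join L2 pred L9: L9→L2 stop@L0
  join L7 pred L4: L4→L3 stop@L2
  join L7 pred L5: L5 stop@L2
  join L9 pred L7: L7 stop@L2
  join L9 pred L8: L8→L6→L4→L3 stop@L2
  DF(L0)=∅
  DF(L1)={L2}
  DF(L2)={L2}
  DF(L3)={L7,L9}
  DF(L4)={L7,L9}
  DF(L5)={L7}
  DF(L6)={L9}
  DF(L7)={L2,L9}
  DF(L8)={L9}
  DF(L9)={L2}

φ for y: defs {L0,L1,L5,L7,L8}
  DF⁺ = {L2,L7,L9}

Answer: ["L2", "L7", "L9"]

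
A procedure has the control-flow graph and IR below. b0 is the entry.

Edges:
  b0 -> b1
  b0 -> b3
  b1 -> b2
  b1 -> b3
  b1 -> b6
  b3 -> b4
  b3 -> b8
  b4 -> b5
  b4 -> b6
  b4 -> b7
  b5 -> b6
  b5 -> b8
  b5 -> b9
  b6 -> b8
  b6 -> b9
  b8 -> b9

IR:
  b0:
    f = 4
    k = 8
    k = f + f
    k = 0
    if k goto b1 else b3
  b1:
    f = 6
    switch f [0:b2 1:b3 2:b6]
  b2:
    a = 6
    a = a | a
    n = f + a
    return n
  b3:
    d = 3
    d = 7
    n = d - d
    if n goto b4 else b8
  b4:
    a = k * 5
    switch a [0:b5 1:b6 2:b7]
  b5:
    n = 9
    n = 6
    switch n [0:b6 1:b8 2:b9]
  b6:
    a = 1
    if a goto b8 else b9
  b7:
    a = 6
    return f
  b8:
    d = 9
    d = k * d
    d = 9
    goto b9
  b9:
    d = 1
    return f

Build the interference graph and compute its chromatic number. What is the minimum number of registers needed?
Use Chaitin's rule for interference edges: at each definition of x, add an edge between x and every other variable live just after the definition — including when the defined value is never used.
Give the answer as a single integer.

Answer: 3

Working:
Block summaries:
  b0 def {f,k} use ∅
  b1 def {f} use ∅
  b2 def {a,n} use {f}
  b3 def {d,n} use ∅
  b4 def {a} use {k}
  b5 def {n} use ∅
  b6 def {a} use ∅
  b7 def {a} use {f}
  b8 def {d} use {k}
  b9 def {d} use {f}

Live sets:
  b0: in=∅ out={f,k}
  b1: in={k} out={f,k}
  b2: in={f} out=∅
  b3: in={f,k} out={f,k}
  b4: in={f,k} out={f,k}
  b5: in={f,k} out={f,k}
  b6: in={f,k} out={f,k}
  b7: in={f} out=∅
  b8: in={f,k} out={f}
  b9: in={f} out=∅

Interfere edges:
  a↔{f,k}
  d↔{f,k}
  f↔{a,d,k,n}
  k↔{a,d,f,n}
  n↔{f,k}

Registers:
  {a,f,k} pairwise interfere (3-clique) ⇒ χ ≥ 3
  assign a→R2 d→R2 f→R0 k→R1 n→R2 — no edge inside a register ⇒ χ ≤ 3
  χ = 3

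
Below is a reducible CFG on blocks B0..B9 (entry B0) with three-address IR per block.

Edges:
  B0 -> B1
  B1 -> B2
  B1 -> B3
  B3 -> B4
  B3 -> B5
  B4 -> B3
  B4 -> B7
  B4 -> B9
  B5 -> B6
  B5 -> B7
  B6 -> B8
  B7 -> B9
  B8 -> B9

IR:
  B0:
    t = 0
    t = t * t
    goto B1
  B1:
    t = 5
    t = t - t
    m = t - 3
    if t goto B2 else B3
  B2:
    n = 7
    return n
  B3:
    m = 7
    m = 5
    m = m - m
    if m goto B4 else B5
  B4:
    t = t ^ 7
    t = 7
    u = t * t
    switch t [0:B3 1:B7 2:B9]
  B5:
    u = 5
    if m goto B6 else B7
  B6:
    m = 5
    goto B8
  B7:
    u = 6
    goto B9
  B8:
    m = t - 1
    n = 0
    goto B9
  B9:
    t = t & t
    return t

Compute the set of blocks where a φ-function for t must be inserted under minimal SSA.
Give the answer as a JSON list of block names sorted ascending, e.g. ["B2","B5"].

Answer: ["B3", "B7", "B9"]

Derivation:
idom tree: B1←B0 B2←B1 B3←B1 B4←B3 B5←B3 B6←B5 B7←B3 B8←B6 B9←B3
Dom at joins:
  B3: preds {B1,B4}: {B0,B1} ∩ {B0,B1,B3,B4} = {B0,B1}; idom=B1
  B7: preds {B4,B5}: {B0,B1,B3,B4} ∩ {B0,B1,B3,B5} = {B0,B1,B3}; idom=B3
  B9: preds {B4,B7,B8}: {B0,B1,B3,B4} ∩ {B0,B1,B3,B7} ∩ {B0,B1,B3,B5,B6,B8} = {B0,B1,B3}; idom=B3

Frontier:
  B3←B1: walk · to B1
  B3←B4: walk B4→B3 to B1
  B7←B4: walk B4 to B3
  B7←B5: walk B5 to B3
  B9←B4: walk B4 to B3
  B9←B7: walk B7 to B3
  B9←B8: walk B8→B6→B5 to B3
  DF(B0)=∅
  DF(B1)=∅
  DF(B2)=∅
  DF(B3)={B3}
  DF(B4)={B3,B7,B9}
  DF(B5)={B7,B9}
  DF(B6)={B9}
  DF(B7)={B9}
  DF(B8)={B9}
  DF(B9)=∅

φ for t: defs {B0,B1,B4,B9}
  DF⁺ = {B3,B7,B9}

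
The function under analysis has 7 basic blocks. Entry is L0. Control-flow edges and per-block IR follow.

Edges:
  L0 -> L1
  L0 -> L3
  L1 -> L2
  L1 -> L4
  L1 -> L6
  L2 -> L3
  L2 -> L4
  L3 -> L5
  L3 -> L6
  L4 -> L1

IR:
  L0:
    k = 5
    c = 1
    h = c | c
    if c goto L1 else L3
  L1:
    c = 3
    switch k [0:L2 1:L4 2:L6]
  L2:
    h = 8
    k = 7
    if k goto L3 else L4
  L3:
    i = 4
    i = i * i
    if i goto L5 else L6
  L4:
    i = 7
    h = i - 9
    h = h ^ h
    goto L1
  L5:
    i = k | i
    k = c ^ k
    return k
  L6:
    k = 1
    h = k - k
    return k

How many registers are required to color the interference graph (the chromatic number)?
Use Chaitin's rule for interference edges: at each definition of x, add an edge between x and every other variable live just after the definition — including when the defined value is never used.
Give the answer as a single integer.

Answer: 3

Derivation:
Per-block:
  L0: def={c,h,k} ue=∅
  L1: def={c} ue={k}
  L2: def={h,k} ue=∅
  L3: def={i} ue=∅
  L4: def={h,i} ue=∅
  L5: def={i,k} ue={c,i,k}
  L6: def={h,k} ue=∅

Backward fixpoint:
  L0 li=∅ lo={c,k}
  L1 li={k} lo={c,k}
  L2 li={c} lo={c,k}
  L3 li={c,k} lo={c,i,k}
  L4 li={k} lo={k}
  L5 li={c,i,k} lo=∅
  L6 li=∅ lo=∅

Interference:
  c — {h,i,k}
  h — {c,k}
  i — {c,k}
  k — {c,h,i}

Chromatic number:
  lower bound: {c,h,k} mutually conflict ⇒ χ ≥ 3
  3-colouring: R0={c}  R1={k}  R2={h,i}
  χ = 3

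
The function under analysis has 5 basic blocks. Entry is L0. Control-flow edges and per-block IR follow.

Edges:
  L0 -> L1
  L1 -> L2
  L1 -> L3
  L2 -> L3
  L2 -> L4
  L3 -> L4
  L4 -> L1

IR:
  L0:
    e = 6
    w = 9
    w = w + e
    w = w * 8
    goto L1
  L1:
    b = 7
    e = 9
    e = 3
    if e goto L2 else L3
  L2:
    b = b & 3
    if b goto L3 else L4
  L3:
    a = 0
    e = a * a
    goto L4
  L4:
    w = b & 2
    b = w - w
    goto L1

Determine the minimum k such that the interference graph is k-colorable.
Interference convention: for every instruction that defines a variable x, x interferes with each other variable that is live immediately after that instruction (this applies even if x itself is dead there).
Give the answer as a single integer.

Block summaries:
  L0 def {e,w} use ∅
  L1 def {b,e} use ∅
  L2 def {b} use {b}
  L3 def {a,e} use ∅
  L4 def {b,w} use {b}

Liveness:
  live L0: ∅→∅
  live L1: ∅→{b}
  live L2: {b}→{b}
  live L3: {b}→{b}
  live L4: {b}→∅

Interference:
  a: {b}
  b: {a,e}
  e: {b,w}
  w: {e}

Chromatic number:
  {a,b} pairwise interfere (2-clique) ⇒ χ ≥ 2
  assign a→R1 b→R0 e→R1 w→R0 — no edge inside a register ⇒ χ ≤ 2
  χ = 2

Answer: 2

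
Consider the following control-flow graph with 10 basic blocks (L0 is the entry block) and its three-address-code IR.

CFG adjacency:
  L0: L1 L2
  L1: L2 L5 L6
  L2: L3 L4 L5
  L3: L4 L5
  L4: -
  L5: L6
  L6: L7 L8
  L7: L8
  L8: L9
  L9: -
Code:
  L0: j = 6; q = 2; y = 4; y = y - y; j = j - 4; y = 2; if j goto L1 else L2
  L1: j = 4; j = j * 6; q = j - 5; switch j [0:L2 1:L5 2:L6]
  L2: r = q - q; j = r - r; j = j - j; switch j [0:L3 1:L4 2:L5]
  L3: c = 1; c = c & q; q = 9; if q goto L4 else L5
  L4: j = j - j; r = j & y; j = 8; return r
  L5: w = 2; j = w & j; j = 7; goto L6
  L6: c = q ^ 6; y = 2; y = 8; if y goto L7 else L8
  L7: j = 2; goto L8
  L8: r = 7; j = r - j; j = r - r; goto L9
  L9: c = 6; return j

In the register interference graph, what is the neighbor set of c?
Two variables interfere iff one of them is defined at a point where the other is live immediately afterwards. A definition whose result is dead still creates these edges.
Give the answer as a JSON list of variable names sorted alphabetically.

Per-block:
  L0 def {j,q,y} use ∅
  L1 def {j,q} use ∅
  L2 def {j,r} use {q}
  L3 def {c,q} use {q}
  L4 def {j,r} use {j,y}
  L5 def {j,w} use {j}
  L6 def {c,y} use {q}
  L7 def {j} use ∅
  L8 def {j,r} use {j}
  L9 def {c} use {j}

Live sets:
  L0 li=∅ lo={q,y}
  L1 li={y} lo={j,q,y}
  L2 li={q,y} lo={j,q,y}
  L3 li={j,q,y} lo={j,q,y}
  L4 li={j,y} lo=∅
  L5 li={j,q} lo={j,q}
  L6 li={j,q} lo={j}
  L7 li=∅ lo={j}
  L8 li={j} lo={j}
  L9 li={j} lo=∅

Interfere edges:
  c — {j,q,y}
  j — {c,q,r,w,y}
  q — {c,j,r,w,y}
  r — {j,q,y}
  w — {j,q}
  y — {c,j,q,r}

N(c) = ["j", "q", "y"]

Answer: ["j", "q", "y"]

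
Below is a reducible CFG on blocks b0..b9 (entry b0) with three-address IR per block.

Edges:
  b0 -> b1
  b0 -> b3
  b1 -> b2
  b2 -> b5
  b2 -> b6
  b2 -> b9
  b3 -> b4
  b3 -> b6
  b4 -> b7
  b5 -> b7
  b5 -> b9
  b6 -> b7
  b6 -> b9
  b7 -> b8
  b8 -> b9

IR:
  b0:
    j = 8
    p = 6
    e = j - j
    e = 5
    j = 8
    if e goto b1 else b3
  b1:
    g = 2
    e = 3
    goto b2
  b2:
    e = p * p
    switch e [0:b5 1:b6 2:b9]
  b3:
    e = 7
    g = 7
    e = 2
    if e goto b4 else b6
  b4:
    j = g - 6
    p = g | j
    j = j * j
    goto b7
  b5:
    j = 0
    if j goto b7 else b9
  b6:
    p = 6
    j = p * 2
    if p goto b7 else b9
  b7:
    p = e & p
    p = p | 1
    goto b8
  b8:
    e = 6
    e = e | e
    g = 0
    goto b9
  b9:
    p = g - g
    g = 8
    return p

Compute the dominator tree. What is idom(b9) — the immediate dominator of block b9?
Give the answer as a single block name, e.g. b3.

idom tree: b1←b0 b2←b1 b3←b0 b4←b3 b5←b2 b6←b0 b7←b0 b8←b7 b9←b0
Join-block Dom:
  b6: preds {b2,b3}: {b0,b1,b2} ∩ {b0,b3} = {b0}; idom=b0
  b7: preds {b4,b5,b6}: {b0,b3,b4} ∩ {b0,b1,b2,b5} ∩ {b0,b6} = {b0}; idom=b0
  b9: preds {b2,b5,b6,b8}: {b0,b1,b2} ∩ {b0,b1,b2,b5} ∩ {b0,b6} ∩ {b0,b7,b8} = {b0}; idom=b0

idom(b9) = b0

Answer: b0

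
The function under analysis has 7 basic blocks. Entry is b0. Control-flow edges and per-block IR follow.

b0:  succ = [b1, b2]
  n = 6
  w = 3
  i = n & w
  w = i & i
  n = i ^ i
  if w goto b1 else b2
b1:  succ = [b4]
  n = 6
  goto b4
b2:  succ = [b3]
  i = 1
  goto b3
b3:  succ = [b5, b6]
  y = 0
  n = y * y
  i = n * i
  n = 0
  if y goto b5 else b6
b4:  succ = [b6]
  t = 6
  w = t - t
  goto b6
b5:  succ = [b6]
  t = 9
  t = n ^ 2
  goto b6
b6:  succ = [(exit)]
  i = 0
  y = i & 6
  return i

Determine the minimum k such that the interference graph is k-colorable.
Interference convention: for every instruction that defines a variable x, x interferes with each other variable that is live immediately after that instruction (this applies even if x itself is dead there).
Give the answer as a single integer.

Answer: 3

Derivation:
Per-block:
  b0 def {i,n,w} use ∅
  b1 def {n} use ∅
  b2 def {i} use ∅
  b3 def {i,n,y} use {i}
  b4 def {t,w} use ∅
  b5 def {t} use {n}
  b6 def {i,y} use ∅

Live sets:
  live b0: ∅→∅
  live b1: ∅→∅
  live b2: ∅→{i}
  live b3: {i}→{n}
  live b4: ∅→∅
  live b5: {n}→∅
  live b6: ∅→∅

Interference:
  i: {n,w,y}
  n: {i,t,w,y}
  t: {n}
  w: {i,n}
  y: {i,n}

Registers:
  clique {i,n,w} ⇒ need ≥ 3
  3-colouring: c0={n}  c1={i,t}  c2={w,y}
  χ = 3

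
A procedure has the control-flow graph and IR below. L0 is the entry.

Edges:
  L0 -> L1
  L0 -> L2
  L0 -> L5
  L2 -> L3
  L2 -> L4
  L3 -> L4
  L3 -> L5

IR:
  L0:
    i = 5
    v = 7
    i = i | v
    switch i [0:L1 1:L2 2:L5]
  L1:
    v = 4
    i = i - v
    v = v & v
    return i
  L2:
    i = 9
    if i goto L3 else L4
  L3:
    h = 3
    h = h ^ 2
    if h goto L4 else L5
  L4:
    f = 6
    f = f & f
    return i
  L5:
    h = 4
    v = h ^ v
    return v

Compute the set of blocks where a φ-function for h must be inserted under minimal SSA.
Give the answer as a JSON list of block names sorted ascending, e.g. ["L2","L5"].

idom tree: L1←L0 L2←L0 L3←L2 L4←L2 L5←L0
Dom∩ at merges:
  L4: preds {L2,L3}: {L0,L2} ∩ {L0,L2,L3} = {L0,L2}; idom=L2
  L5: preds {L0,L3}: {L0} ∩ {L0,L2,L3} = {L0}; idom=L0

DF walk-up:
  L4←L2: walk · to L2
  L4←L3: walk L3 to L2
  L5←L0: walk · to L0
  L5←L3: walk L3→L2 to L0
  L0 → ∅
  L1 → ∅
  L2 → {L5}
  L3 → {L4,L5}
  L4 → ∅
  L5 → ∅

φ for h: defs {L3,L5}
  DF⁺ = {L4,L5}

Answer: ["L4", "L5"]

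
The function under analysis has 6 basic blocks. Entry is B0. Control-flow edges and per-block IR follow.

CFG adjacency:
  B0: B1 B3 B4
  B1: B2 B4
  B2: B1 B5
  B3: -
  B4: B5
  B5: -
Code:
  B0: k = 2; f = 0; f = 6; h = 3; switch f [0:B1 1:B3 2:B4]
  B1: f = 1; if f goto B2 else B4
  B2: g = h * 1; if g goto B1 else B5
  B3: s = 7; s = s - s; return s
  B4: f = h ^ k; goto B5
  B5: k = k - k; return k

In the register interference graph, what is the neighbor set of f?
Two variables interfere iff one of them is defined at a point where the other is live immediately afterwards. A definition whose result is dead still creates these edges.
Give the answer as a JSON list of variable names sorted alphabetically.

Per-block:
  B0: def={f,h,k} ue=∅
  B1: def={f} ue=∅
  B2: def={g} ue={h}
  B3: def={s} ue=∅
  B4: def={f} ue={h,k}
  B5: def={k} ue={k}

Live sets:
  live B0: ∅→{h,k}
  live B1: {h,k}→{h,k}
  live B2: {h,k}→{h,k}
  live B3: ∅→∅
  live B4: {h,k}→{k}
  live B5: {k}→∅

Conflict graph:
  f — {h,k}
  g — {h,k}
  h — {f,g,k}
  k — {f,g,h}
  s — ∅

N(f) = ["h", "k"]

Answer: ["h", "k"]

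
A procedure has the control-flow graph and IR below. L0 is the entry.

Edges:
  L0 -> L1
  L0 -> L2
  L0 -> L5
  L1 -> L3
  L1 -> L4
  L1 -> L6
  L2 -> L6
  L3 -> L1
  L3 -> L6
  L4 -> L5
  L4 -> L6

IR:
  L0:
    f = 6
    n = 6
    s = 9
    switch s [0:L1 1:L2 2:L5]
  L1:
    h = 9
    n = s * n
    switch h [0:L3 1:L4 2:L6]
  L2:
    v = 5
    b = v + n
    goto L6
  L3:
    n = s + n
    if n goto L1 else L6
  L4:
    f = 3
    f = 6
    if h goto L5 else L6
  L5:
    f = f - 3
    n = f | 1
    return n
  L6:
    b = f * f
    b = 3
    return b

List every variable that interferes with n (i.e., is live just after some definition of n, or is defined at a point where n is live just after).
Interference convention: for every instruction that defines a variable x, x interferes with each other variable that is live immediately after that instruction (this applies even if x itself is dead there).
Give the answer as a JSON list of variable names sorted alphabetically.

Answer: ["f", "h", "s", "v"]

Derivation:
def/use:
  L0: {f,n,s} / ∅
  L1: {h,n} / {n,s}
  L2: {b,v} / {n}
  L3: {n} / {n,s}
  L4: {f} / {h}
  L5: {f,n} / {f}
  L6: {b} / {f}

Liveness:
  L0: in=∅ out={f,n,s}
  L1: in={f,n,s} out={f,h,n,s}
  L2: in={f,n} out={f}
  L3: in={f,n,s} out={f,n,s}
  L4: in={h} out={f}
  L5: in={f} out=∅
  L6: in={f} out=∅

Conflict graph:
  b: {f}
  f: {b,h,n,s,v}
  h: {f,n,s}
  n: {f,h,s,v}
  s: {f,h,n}
  v: {f,n}

N(n) = ["f", "h", "s", "v"]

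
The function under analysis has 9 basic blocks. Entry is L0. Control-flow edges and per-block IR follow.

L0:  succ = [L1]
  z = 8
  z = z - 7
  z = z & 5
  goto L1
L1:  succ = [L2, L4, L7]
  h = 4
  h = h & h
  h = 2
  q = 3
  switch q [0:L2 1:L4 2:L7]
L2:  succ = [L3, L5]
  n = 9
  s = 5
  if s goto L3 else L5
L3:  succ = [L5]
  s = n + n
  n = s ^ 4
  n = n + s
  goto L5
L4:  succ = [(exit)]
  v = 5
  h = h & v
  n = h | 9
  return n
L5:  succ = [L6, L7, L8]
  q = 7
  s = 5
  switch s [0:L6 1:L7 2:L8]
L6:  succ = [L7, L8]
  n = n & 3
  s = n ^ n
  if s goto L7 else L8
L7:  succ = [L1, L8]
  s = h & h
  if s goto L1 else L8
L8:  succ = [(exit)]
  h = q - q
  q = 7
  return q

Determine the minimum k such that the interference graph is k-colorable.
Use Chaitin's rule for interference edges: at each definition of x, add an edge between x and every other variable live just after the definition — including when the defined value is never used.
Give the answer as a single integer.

Answer: 4

Analysis:
Per-block:
  L0 def {z} use ∅
  L1 def {h,q} use ∅
  L2 def {n,s} use ∅
  L3 def {n,s} use {n}
  L4 def {h,n,v} use {h}
  L5 def {q,s} use ∅
  L6 def {n,s} use {n}
  L7 def {s} use {h}
  L8 def {h,q} use {q}

Liveness:
  live L0: ∅→∅
  live L1: ∅→{h,q}
  live L2: {h}→{h,n}
  live L3: {h,n}→{h,n}
  live L4: {h}→∅
  live L5: {h,n}→{h,n,q}
  live L6: {h,n,q}→{h,q}
  live L7: {h,q}→{q}
  live L8: {q}→∅

Interference:
  h: {n,q,s,v}
  n: {h,q,s}
  q: {h,n,s}
  s: {h,n,q}
  v: {h}
  z: ∅

Registers:
  clique {h,n,q,s} ⇒ need ≥ 4
  assign h→R0 n→R1 q→R2 s→R3 v→R1 z→R0 — no edge inside a register ⇒ χ ≤ 4
  χ = 4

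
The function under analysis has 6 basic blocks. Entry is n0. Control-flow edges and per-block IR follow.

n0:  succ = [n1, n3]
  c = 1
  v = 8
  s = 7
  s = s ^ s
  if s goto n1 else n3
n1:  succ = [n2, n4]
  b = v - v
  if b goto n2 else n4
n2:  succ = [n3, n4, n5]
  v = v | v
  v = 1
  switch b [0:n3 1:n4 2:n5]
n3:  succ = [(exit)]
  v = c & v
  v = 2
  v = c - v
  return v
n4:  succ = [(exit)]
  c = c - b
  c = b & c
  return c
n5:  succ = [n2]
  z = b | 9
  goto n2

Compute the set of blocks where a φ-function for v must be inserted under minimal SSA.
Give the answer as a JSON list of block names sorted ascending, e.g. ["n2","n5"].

idom tree: n1←n0 n2←n1 n3←n0 n4←n1 n5←n2
Dom at joins:
  n2: preds {n1,n5}: {n0,n1} ∩ {n0,n1,n2,n5} = {n0,n1}; idom=n1
  n3: preds {n0,n2}: {n0} ∩ {n0,n1,n2} = {n0}; idom=n0
  n4: preds {n1,n2}: {n0,n1} ∩ {n0,n1,n2} = {n0,n1}; idom=n1

DF walk-up:
  join n2 pred n1: · stop@n1
  join n2 pred n5: n5→n2 stop@n1
  join n3 pred n0: · stop@n0
  join n3 pred n2: n2→n1 stop@n0
  join n4 pred n1: · stop@n1
  join n4 pred n2: n2 stop@n1
  n0 → ∅
  n1 → {n3}
  n2 → {n2,n3,n4}
  n3 → ∅
  n4 → ∅
  n5 → {n2}

φ for v: defs {n0,n2,n3}
  DF⁺ = {n2,n3,n4}

Answer: ["n2", "n3", "n4"]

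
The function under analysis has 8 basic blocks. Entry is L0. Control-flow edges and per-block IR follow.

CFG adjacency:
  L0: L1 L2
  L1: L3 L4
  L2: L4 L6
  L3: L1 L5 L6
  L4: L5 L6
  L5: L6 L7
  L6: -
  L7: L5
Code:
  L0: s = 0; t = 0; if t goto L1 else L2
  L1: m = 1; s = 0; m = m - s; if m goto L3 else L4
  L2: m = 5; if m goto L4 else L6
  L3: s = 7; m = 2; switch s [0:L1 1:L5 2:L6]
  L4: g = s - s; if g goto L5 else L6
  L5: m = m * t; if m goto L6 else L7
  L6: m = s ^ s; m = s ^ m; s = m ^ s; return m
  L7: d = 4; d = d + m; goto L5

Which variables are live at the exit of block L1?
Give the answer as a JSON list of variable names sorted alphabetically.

def/use:
  L0 def {s,t} use ∅
  L1 def {m,s} use ∅
  L2 def {m} use ∅
  L3 def {m,s} use ∅
  L4 def {g} use {s}
  L5 def {m} use {m,t}
  L6 def {m,s} use {s}
  L7 def {d} use {m}

Backward fixpoint:
  L0 li=∅ lo={s,t}
  L1 li={t} lo={m,s,t}
  L2 li={s,t} lo={m,s,t}
  L3 li={t} lo={m,s,t}
  L4 li={m,s,t} lo={m,s,t}
  L5 li={m,s,t} lo={m,s,t}
  L6 li={s} lo=∅
  L7 li={m,s,t} lo={m,s,t}

live-out(L1) = ["m", "s", "t"]

Answer: ["m", "s", "t"]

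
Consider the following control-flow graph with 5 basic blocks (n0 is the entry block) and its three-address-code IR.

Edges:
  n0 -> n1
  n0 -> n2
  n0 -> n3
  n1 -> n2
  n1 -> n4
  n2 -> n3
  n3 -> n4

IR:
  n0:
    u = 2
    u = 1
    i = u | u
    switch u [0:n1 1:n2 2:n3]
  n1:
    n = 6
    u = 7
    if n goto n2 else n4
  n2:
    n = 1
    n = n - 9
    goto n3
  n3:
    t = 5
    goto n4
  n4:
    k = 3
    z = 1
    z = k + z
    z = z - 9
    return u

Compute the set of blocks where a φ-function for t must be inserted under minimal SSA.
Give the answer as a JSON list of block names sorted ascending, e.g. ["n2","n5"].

Answer: ["n4"]

Analysis:
idom tree: n1←n0 n2←n0 n3←n0 n4←n0
Dom∩ at merges:
  n2: preds {n0,n1}: {n0} ∩ {n0,n1} = {n0}; idom=n0
  n3: preds {n0,n2}: {n0} ∩ {n0,n2} = {n0}; idom=n0
  n4: preds {n1,n3}: {n0,n1} ∩ {n0,n3} = {n0}; idom=n0

Frontier:
  n2←n0: walk · to n0
  n2←n1: walk n1 to n0
  n3←n0: walk · to n0
  n3←n2: walk n2 to n0
  n4←n1: walk n1 to n0
  n4←n3: walk n3 to n0
  n0: DF=∅
  n1: DF={n2,n4}
  n2: DF={n3}
  n3: DF={n4}
  n4: DF=∅

φ for t: defs {n3}
  DF⁺ = {n4}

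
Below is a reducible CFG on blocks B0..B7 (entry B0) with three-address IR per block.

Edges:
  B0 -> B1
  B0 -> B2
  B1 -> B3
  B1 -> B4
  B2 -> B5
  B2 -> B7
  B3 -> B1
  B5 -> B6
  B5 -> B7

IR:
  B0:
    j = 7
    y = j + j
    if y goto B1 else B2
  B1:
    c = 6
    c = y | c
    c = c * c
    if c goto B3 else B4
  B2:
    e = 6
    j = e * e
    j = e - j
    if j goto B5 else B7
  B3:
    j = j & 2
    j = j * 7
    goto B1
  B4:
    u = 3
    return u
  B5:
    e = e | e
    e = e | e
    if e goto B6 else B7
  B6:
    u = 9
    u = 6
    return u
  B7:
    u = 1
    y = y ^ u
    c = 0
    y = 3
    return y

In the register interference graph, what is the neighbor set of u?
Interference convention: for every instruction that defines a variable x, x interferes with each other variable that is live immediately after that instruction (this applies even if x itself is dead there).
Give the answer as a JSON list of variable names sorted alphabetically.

Per-block:
  B0 def {j,y} use ∅
  B1 def {c} use {y}
  B2 def {e,j} use ∅
  B3 def {j} use {j}
  B4 def {u} use ∅
  B5 def {e} use {e}
  B6 def {u} use ∅
  B7 def {c,u,y} use {y}

Liveness:
  B0 li=∅ lo={j,y}
  B1 li={j,y} lo={j,y}
  B2 li={y} lo={e,y}
  B3 li={j,y} lo={j,y}
  B4 li=∅ lo=∅
  B5 li={e,y} lo={y}
  B6 li=∅ lo=∅
  B7 li={y} lo=∅

Interfere edges:
  c↔{j,y}
  e↔{j,y}
  j↔{c,e,y}
  u↔{y}
  y↔{c,e,j,u}

N(u) = ["y"]

Answer: ["y"]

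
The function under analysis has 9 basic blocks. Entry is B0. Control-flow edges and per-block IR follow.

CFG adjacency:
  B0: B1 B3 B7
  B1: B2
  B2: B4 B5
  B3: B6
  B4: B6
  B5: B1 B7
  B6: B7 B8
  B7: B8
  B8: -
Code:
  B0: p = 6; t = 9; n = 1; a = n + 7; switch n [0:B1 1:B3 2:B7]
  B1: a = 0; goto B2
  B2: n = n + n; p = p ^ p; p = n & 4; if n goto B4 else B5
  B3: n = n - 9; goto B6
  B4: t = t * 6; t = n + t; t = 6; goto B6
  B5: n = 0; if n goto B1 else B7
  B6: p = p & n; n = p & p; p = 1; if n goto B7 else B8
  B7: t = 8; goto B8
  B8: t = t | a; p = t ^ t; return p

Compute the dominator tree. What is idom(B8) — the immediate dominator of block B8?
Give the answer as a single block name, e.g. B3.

Answer: B0

Working:
idom tree: B1←B0 B2←B1 B3←B0 B4←B2 B5←B2 B6←B0 B7←B0 B8←B0
Join-block Dom:
  B1: preds {B0,B5}: {B0} ∩ {B0,B1,B2,B5} = {B0}; idom=B0
  B6: preds {B3,B4}: {B0,B3} ∩ {B0,B1,B2,B4} = {B0}; idom=B0
  B7: preds {B0,B5,B6}: {B0} ∩ {B0,B1,B2,B5} ∩ {B0,B6} = {B0}; idom=B0
  B8: preds {B6,B7}: {B0,B6} ∩ {B0,B7} = {B0}; idom=B0

idom(B8) = B0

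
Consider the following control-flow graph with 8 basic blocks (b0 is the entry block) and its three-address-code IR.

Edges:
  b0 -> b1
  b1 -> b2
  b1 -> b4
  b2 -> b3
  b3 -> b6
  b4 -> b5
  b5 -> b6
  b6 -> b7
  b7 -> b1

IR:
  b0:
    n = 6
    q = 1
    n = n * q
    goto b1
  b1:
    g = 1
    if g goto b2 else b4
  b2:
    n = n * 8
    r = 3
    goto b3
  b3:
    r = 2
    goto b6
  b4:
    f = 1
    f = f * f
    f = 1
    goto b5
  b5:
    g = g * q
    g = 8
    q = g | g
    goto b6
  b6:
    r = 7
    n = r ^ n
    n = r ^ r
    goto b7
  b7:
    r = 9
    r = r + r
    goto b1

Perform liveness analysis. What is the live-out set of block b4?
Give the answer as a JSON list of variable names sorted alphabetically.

Answer: ["g", "n", "q"]

Working:
def/use:
  b0 def {n,q} use ∅
  b1 def {g} use ∅
  b2 def {n,r} use {n}
  b3 def {r} use ∅
  b4 def {f} use ∅
  b5 def {g,q} use {g,q}
  b6 def {n,r} use {n}
  b7 def {r} use ∅

Backward fixpoint:
  live b0: ∅→{n,q}
  live b1: {n,q}→{g,n,q}
  live b2: {n,q}→{n,q}
  live b3: {n,q}→{n,q}
  live b4: {g,n,q}→{g,n,q}
  live b5: {g,n,q}→{n,q}
  live b6: {n,q}→{n,q}
  live b7: {n,q}→{n,q}

live-out(b4) = ["g", "n", "q"]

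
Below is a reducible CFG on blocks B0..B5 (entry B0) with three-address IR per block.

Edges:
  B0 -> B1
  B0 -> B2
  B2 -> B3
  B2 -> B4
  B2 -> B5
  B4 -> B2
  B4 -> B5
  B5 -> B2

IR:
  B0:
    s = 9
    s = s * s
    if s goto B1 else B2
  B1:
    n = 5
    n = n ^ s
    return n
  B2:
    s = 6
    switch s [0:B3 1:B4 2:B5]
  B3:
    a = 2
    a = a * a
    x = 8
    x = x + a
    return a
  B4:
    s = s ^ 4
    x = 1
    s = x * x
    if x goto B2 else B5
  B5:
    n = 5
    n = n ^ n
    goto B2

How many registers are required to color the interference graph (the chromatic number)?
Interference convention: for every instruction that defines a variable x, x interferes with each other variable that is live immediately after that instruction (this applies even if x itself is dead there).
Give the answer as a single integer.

def/use:
  B0 def {s} use ∅
  B1 def {n} use {s}
  B2 def {s} use ∅
  B3 def {a,x} use ∅
  B4 def {s,x} use {s}
  B5 def {n} use ∅

Liveness:
  live B0: ∅→{s}
  live B1: {s}→∅
  live B2: ∅→{s}
  live B3: ∅→∅
  live B4: {s}→∅
  live B5: ∅→∅

Interfere edges:
  a↔{x}
  n↔{s}
  s↔{n,x}
  x↔{a,s}

Registers:
  lower bound: {a,x} mutually conflict ⇒ χ ≥ 2
  assign a→r0 n→r1 s→r0 x→r1 — no edge inside a register ⇒ χ ≤ 2
  χ = 2

Answer: 2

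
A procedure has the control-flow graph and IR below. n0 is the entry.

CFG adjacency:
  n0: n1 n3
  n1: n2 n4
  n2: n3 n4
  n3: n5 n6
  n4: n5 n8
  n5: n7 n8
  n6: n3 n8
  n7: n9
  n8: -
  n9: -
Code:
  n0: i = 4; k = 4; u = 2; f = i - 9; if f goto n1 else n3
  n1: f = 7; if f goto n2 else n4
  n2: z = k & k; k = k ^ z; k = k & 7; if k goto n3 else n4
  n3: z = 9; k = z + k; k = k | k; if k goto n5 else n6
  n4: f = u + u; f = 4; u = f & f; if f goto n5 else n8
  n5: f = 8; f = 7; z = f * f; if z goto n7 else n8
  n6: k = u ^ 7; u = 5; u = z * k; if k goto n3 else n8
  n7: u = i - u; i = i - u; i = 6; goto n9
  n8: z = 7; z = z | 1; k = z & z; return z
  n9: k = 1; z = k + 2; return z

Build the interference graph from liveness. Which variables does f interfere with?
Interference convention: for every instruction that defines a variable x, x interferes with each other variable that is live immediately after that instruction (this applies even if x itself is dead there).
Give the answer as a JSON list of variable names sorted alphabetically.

def/use:
  n0: def={f,i,k,u} ue=∅
  n1: def={f} ue=∅
  n2: def={k,z} ue={k}
  n3: def={k,z} ue={k}
  n4: def={f,u} ue={u}
  n5: def={f,z} ue=∅
  n6: def={k,u} ue={u,z}
  n7: def={i,u} ue={i,u}
  n8: def={k,z} ue=∅
  n9: def={k,z} ue=∅

Backward fixpoint:
  n0 li=∅ lo={i,k,u}
  n1 li={i,k,u} lo={i,k,u}
  n2 li={i,k,u} lo={i,k,u}
  n3 li={i,k,u} lo={i,u,z}
  n4 li={i,u} lo={i,u}
  n5 li={i,u} lo={i,u}
  n6 li={i,u,z} lo={i,k,u}
  n7 li={i,u} lo=∅
  n8 li=∅ lo=∅
  n9 li=∅ lo=∅

Conflict graph:
  f — {i,k,u}
  i — {f,k,u,z}
  k — {f,i,u,z}
  u — {f,i,k,z}
  z — {i,k,u}

N(f) = ["i", "k", "u"]

Answer: ["i", "k", "u"]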